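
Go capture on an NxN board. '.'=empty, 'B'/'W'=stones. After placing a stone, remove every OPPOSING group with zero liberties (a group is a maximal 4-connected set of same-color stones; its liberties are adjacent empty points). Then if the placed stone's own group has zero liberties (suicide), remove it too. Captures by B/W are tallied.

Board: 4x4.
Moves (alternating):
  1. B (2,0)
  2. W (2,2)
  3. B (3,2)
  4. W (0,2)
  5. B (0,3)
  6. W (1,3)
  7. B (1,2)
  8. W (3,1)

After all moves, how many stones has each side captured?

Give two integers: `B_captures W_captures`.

Answer: 0 1

Derivation:
Move 1: B@(2,0) -> caps B=0 W=0
Move 2: W@(2,2) -> caps B=0 W=0
Move 3: B@(3,2) -> caps B=0 W=0
Move 4: W@(0,2) -> caps B=0 W=0
Move 5: B@(0,3) -> caps B=0 W=0
Move 6: W@(1,3) -> caps B=0 W=1
Move 7: B@(1,2) -> caps B=0 W=1
Move 8: W@(3,1) -> caps B=0 W=1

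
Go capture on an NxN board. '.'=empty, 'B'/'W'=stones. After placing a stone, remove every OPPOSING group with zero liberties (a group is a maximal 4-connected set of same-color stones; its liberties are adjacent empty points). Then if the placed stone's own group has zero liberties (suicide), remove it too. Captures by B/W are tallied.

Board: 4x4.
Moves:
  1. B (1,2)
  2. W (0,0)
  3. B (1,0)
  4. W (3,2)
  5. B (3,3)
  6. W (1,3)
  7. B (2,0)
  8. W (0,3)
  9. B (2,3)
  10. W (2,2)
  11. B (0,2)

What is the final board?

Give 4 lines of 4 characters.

Move 1: B@(1,2) -> caps B=0 W=0
Move 2: W@(0,0) -> caps B=0 W=0
Move 3: B@(1,0) -> caps B=0 W=0
Move 4: W@(3,2) -> caps B=0 W=0
Move 5: B@(3,3) -> caps B=0 W=0
Move 6: W@(1,3) -> caps B=0 W=0
Move 7: B@(2,0) -> caps B=0 W=0
Move 8: W@(0,3) -> caps B=0 W=0
Move 9: B@(2,3) -> caps B=0 W=0
Move 10: W@(2,2) -> caps B=0 W=2
Move 11: B@(0,2) -> caps B=0 W=2

Answer: W.BW
B.BW
B.W.
..W.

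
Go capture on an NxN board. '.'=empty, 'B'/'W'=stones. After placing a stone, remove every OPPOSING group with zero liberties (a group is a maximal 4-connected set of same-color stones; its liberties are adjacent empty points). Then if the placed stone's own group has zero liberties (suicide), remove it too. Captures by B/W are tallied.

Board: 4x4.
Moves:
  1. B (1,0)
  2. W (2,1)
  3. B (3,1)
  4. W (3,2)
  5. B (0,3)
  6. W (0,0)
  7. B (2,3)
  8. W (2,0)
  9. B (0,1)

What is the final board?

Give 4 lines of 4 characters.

Move 1: B@(1,0) -> caps B=0 W=0
Move 2: W@(2,1) -> caps B=0 W=0
Move 3: B@(3,1) -> caps B=0 W=0
Move 4: W@(3,2) -> caps B=0 W=0
Move 5: B@(0,3) -> caps B=0 W=0
Move 6: W@(0,0) -> caps B=0 W=0
Move 7: B@(2,3) -> caps B=0 W=0
Move 8: W@(2,0) -> caps B=0 W=0
Move 9: B@(0,1) -> caps B=1 W=0

Answer: .B.B
B...
WW.B
.BW.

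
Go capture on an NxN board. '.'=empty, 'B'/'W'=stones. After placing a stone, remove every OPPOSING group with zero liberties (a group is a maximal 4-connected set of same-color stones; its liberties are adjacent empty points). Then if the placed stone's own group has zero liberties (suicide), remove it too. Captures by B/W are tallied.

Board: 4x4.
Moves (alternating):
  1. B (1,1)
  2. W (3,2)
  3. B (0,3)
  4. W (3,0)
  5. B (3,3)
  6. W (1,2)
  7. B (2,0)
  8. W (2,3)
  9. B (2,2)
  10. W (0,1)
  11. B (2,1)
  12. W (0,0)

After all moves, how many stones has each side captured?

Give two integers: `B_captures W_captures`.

Answer: 0 1

Derivation:
Move 1: B@(1,1) -> caps B=0 W=0
Move 2: W@(3,2) -> caps B=0 W=0
Move 3: B@(0,3) -> caps B=0 W=0
Move 4: W@(3,0) -> caps B=0 W=0
Move 5: B@(3,3) -> caps B=0 W=0
Move 6: W@(1,2) -> caps B=0 W=0
Move 7: B@(2,0) -> caps B=0 W=0
Move 8: W@(2,3) -> caps B=0 W=1
Move 9: B@(2,2) -> caps B=0 W=1
Move 10: W@(0,1) -> caps B=0 W=1
Move 11: B@(2,1) -> caps B=0 W=1
Move 12: W@(0,0) -> caps B=0 W=1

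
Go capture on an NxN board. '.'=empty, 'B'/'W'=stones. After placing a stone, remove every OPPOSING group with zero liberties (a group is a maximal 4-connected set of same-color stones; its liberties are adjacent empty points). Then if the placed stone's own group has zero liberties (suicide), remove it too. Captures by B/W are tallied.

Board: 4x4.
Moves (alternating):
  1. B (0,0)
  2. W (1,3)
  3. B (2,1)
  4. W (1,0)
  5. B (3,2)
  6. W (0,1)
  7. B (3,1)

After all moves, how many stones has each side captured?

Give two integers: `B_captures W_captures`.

Move 1: B@(0,0) -> caps B=0 W=0
Move 2: W@(1,3) -> caps B=0 W=0
Move 3: B@(2,1) -> caps B=0 W=0
Move 4: W@(1,0) -> caps B=0 W=0
Move 5: B@(3,2) -> caps B=0 W=0
Move 6: W@(0,1) -> caps B=0 W=1
Move 7: B@(3,1) -> caps B=0 W=1

Answer: 0 1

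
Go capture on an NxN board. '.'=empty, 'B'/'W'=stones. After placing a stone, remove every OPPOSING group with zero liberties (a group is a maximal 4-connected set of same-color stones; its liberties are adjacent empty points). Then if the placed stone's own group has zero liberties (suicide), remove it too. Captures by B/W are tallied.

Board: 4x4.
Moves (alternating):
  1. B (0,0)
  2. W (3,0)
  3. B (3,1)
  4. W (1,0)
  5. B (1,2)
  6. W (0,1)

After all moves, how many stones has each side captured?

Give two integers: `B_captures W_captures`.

Answer: 0 1

Derivation:
Move 1: B@(0,0) -> caps B=0 W=0
Move 2: W@(3,0) -> caps B=0 W=0
Move 3: B@(3,1) -> caps B=0 W=0
Move 4: W@(1,0) -> caps B=0 W=0
Move 5: B@(1,2) -> caps B=0 W=0
Move 6: W@(0,1) -> caps B=0 W=1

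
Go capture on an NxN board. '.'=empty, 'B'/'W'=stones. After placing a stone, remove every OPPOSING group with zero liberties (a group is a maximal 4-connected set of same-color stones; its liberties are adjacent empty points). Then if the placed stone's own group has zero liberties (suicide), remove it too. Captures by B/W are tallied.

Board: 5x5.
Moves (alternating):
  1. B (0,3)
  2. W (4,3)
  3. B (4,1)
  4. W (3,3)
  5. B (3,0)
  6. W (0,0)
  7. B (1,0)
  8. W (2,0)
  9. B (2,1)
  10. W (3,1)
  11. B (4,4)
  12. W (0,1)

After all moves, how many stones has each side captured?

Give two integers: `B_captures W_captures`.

Move 1: B@(0,3) -> caps B=0 W=0
Move 2: W@(4,3) -> caps B=0 W=0
Move 3: B@(4,1) -> caps B=0 W=0
Move 4: W@(3,3) -> caps B=0 W=0
Move 5: B@(3,0) -> caps B=0 W=0
Move 6: W@(0,0) -> caps B=0 W=0
Move 7: B@(1,0) -> caps B=0 W=0
Move 8: W@(2,0) -> caps B=0 W=0
Move 9: B@(2,1) -> caps B=1 W=0
Move 10: W@(3,1) -> caps B=1 W=0
Move 11: B@(4,4) -> caps B=1 W=0
Move 12: W@(0,1) -> caps B=1 W=0

Answer: 1 0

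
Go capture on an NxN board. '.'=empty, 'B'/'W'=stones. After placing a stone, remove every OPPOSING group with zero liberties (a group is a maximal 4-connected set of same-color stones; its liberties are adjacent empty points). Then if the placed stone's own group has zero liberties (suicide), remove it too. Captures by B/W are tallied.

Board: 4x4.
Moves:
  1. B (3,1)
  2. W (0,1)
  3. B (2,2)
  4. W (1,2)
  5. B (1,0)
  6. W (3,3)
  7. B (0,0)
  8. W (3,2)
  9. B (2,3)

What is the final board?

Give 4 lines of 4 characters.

Move 1: B@(3,1) -> caps B=0 W=0
Move 2: W@(0,1) -> caps B=0 W=0
Move 3: B@(2,2) -> caps B=0 W=0
Move 4: W@(1,2) -> caps B=0 W=0
Move 5: B@(1,0) -> caps B=0 W=0
Move 6: W@(3,3) -> caps B=0 W=0
Move 7: B@(0,0) -> caps B=0 W=0
Move 8: W@(3,2) -> caps B=0 W=0
Move 9: B@(2,3) -> caps B=2 W=0

Answer: BW..
B.W.
..BB
.B..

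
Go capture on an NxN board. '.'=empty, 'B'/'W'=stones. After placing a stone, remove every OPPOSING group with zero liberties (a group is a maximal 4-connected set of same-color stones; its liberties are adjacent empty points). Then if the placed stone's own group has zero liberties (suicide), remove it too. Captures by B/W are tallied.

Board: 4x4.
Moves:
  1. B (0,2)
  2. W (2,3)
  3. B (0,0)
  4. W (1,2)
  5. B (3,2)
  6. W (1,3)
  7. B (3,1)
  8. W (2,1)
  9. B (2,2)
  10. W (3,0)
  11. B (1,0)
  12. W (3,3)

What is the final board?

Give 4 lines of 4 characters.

Move 1: B@(0,2) -> caps B=0 W=0
Move 2: W@(2,3) -> caps B=0 W=0
Move 3: B@(0,0) -> caps B=0 W=0
Move 4: W@(1,2) -> caps B=0 W=0
Move 5: B@(3,2) -> caps B=0 W=0
Move 6: W@(1,3) -> caps B=0 W=0
Move 7: B@(3,1) -> caps B=0 W=0
Move 8: W@(2,1) -> caps B=0 W=0
Move 9: B@(2,2) -> caps B=0 W=0
Move 10: W@(3,0) -> caps B=0 W=0
Move 11: B@(1,0) -> caps B=0 W=0
Move 12: W@(3,3) -> caps B=0 W=3

Answer: B.B.
B.WW
.W.W
W..W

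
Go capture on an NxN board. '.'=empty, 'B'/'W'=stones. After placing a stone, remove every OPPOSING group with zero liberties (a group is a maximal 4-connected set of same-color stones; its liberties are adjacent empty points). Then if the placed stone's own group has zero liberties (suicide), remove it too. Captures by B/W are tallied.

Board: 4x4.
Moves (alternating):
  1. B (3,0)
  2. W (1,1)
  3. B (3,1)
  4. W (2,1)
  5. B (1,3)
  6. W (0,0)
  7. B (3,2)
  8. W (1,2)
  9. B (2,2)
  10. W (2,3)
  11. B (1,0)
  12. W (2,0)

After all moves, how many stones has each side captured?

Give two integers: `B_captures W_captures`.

Answer: 0 1

Derivation:
Move 1: B@(3,0) -> caps B=0 W=0
Move 2: W@(1,1) -> caps B=0 W=0
Move 3: B@(3,1) -> caps B=0 W=0
Move 4: W@(2,1) -> caps B=0 W=0
Move 5: B@(1,3) -> caps B=0 W=0
Move 6: W@(0,0) -> caps B=0 W=0
Move 7: B@(3,2) -> caps B=0 W=0
Move 8: W@(1,2) -> caps B=0 W=0
Move 9: B@(2,2) -> caps B=0 W=0
Move 10: W@(2,3) -> caps B=0 W=0
Move 11: B@(1,0) -> caps B=0 W=0
Move 12: W@(2,0) -> caps B=0 W=1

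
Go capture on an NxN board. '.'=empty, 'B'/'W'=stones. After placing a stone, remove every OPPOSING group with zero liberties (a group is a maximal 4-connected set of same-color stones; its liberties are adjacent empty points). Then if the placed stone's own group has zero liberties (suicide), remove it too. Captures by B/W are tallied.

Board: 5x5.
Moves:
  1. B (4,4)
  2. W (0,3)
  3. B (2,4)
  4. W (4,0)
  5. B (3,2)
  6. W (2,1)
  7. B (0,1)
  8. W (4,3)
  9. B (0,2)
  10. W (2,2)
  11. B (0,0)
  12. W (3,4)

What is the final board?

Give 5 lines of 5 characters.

Answer: BBBW.
.....
.WW.B
..B.W
W..W.

Derivation:
Move 1: B@(4,4) -> caps B=0 W=0
Move 2: W@(0,3) -> caps B=0 W=0
Move 3: B@(2,4) -> caps B=0 W=0
Move 4: W@(4,0) -> caps B=0 W=0
Move 5: B@(3,2) -> caps B=0 W=0
Move 6: W@(2,1) -> caps B=0 W=0
Move 7: B@(0,1) -> caps B=0 W=0
Move 8: W@(4,3) -> caps B=0 W=0
Move 9: B@(0,2) -> caps B=0 W=0
Move 10: W@(2,2) -> caps B=0 W=0
Move 11: B@(0,0) -> caps B=0 W=0
Move 12: W@(3,4) -> caps B=0 W=1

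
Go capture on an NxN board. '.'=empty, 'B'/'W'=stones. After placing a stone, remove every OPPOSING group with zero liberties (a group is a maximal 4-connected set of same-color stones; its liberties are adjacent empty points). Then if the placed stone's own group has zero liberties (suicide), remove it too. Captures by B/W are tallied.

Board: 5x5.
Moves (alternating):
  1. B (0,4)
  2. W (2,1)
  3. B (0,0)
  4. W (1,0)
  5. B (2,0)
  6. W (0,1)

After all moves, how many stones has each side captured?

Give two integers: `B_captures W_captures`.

Move 1: B@(0,4) -> caps B=0 W=0
Move 2: W@(2,1) -> caps B=0 W=0
Move 3: B@(0,0) -> caps B=0 W=0
Move 4: W@(1,0) -> caps B=0 W=0
Move 5: B@(2,0) -> caps B=0 W=0
Move 6: W@(0,1) -> caps B=0 W=1

Answer: 0 1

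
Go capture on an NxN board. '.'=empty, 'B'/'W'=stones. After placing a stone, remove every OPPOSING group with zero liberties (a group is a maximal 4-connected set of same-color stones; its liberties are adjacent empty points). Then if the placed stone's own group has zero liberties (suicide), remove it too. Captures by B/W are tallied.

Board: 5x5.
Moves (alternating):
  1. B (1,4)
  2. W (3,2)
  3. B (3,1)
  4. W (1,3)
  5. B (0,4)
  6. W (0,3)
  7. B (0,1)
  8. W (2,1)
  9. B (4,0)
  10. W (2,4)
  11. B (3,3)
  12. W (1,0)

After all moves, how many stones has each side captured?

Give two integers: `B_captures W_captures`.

Move 1: B@(1,4) -> caps B=0 W=0
Move 2: W@(3,2) -> caps B=0 W=0
Move 3: B@(3,1) -> caps B=0 W=0
Move 4: W@(1,3) -> caps B=0 W=0
Move 5: B@(0,4) -> caps B=0 W=0
Move 6: W@(0,3) -> caps B=0 W=0
Move 7: B@(0,1) -> caps B=0 W=0
Move 8: W@(2,1) -> caps B=0 W=0
Move 9: B@(4,0) -> caps B=0 W=0
Move 10: W@(2,4) -> caps B=0 W=2
Move 11: B@(3,3) -> caps B=0 W=2
Move 12: W@(1,0) -> caps B=0 W=2

Answer: 0 2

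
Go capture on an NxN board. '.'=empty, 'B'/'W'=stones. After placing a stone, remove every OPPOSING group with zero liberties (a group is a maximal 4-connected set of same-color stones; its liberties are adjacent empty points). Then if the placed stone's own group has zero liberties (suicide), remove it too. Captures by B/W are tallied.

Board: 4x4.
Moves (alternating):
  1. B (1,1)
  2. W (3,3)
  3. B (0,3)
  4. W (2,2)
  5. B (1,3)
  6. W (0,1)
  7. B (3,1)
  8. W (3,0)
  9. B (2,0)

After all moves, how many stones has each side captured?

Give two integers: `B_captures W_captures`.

Answer: 1 0

Derivation:
Move 1: B@(1,1) -> caps B=0 W=0
Move 2: W@(3,3) -> caps B=0 W=0
Move 3: B@(0,3) -> caps B=0 W=0
Move 4: W@(2,2) -> caps B=0 W=0
Move 5: B@(1,3) -> caps B=0 W=0
Move 6: W@(0,1) -> caps B=0 W=0
Move 7: B@(3,1) -> caps B=0 W=0
Move 8: W@(3,0) -> caps B=0 W=0
Move 9: B@(2,0) -> caps B=1 W=0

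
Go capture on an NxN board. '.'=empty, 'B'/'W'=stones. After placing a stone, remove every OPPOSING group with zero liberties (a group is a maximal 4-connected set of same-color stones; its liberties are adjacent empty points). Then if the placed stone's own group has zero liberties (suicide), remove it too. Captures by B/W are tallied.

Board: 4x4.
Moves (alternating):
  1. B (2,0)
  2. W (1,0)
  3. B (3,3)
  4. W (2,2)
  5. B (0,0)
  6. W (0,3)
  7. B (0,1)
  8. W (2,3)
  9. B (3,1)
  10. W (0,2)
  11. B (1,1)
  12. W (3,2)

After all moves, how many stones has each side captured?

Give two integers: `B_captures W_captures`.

Move 1: B@(2,0) -> caps B=0 W=0
Move 2: W@(1,0) -> caps B=0 W=0
Move 3: B@(3,3) -> caps B=0 W=0
Move 4: W@(2,2) -> caps B=0 W=0
Move 5: B@(0,0) -> caps B=0 W=0
Move 6: W@(0,3) -> caps B=0 W=0
Move 7: B@(0,1) -> caps B=0 W=0
Move 8: W@(2,3) -> caps B=0 W=0
Move 9: B@(3,1) -> caps B=0 W=0
Move 10: W@(0,2) -> caps B=0 W=0
Move 11: B@(1,1) -> caps B=1 W=0
Move 12: W@(3,2) -> caps B=1 W=1

Answer: 1 1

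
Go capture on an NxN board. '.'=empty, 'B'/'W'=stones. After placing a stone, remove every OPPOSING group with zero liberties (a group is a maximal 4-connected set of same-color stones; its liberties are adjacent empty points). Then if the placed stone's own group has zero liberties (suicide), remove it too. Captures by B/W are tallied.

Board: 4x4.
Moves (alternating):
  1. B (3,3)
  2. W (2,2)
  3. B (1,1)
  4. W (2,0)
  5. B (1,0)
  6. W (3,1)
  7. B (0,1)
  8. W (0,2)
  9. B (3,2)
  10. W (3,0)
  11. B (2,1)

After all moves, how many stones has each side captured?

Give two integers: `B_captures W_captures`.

Move 1: B@(3,3) -> caps B=0 W=0
Move 2: W@(2,2) -> caps B=0 W=0
Move 3: B@(1,1) -> caps B=0 W=0
Move 4: W@(2,0) -> caps B=0 W=0
Move 5: B@(1,0) -> caps B=0 W=0
Move 6: W@(3,1) -> caps B=0 W=0
Move 7: B@(0,1) -> caps B=0 W=0
Move 8: W@(0,2) -> caps B=0 W=0
Move 9: B@(3,2) -> caps B=0 W=0
Move 10: W@(3,0) -> caps B=0 W=0
Move 11: B@(2,1) -> caps B=3 W=0

Answer: 3 0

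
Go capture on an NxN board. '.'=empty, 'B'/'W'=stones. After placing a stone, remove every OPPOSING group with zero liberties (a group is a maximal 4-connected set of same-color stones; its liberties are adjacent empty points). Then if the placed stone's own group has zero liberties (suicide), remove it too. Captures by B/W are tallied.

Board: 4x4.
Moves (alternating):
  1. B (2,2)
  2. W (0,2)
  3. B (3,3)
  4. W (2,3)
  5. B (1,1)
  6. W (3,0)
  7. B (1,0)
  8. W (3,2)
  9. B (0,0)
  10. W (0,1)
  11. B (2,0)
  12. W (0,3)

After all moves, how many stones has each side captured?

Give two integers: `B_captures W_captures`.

Move 1: B@(2,2) -> caps B=0 W=0
Move 2: W@(0,2) -> caps B=0 W=0
Move 3: B@(3,3) -> caps B=0 W=0
Move 4: W@(2,3) -> caps B=0 W=0
Move 5: B@(1,1) -> caps B=0 W=0
Move 6: W@(3,0) -> caps B=0 W=0
Move 7: B@(1,0) -> caps B=0 W=0
Move 8: W@(3,2) -> caps B=0 W=1
Move 9: B@(0,0) -> caps B=0 W=1
Move 10: W@(0,1) -> caps B=0 W=1
Move 11: B@(2,0) -> caps B=0 W=1
Move 12: W@(0,3) -> caps B=0 W=1

Answer: 0 1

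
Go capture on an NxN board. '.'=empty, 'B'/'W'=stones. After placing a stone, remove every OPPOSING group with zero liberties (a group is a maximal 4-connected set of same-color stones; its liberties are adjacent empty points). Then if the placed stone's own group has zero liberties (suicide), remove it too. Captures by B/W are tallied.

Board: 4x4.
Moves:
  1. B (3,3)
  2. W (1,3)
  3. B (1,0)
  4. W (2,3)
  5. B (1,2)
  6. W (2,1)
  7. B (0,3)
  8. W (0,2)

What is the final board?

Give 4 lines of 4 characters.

Move 1: B@(3,3) -> caps B=0 W=0
Move 2: W@(1,3) -> caps B=0 W=0
Move 3: B@(1,0) -> caps B=0 W=0
Move 4: W@(2,3) -> caps B=0 W=0
Move 5: B@(1,2) -> caps B=0 W=0
Move 6: W@(2,1) -> caps B=0 W=0
Move 7: B@(0,3) -> caps B=0 W=0
Move 8: W@(0,2) -> caps B=0 W=1

Answer: ..W.
B.BW
.W.W
...B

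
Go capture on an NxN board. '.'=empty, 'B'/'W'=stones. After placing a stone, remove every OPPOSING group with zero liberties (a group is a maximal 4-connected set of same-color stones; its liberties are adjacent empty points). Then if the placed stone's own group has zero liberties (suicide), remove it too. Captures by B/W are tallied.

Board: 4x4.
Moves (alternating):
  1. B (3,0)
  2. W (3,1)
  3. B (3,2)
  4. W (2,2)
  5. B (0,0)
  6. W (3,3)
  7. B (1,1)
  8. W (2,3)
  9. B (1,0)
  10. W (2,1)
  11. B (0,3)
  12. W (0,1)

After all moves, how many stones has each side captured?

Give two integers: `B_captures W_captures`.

Move 1: B@(3,0) -> caps B=0 W=0
Move 2: W@(3,1) -> caps B=0 W=0
Move 3: B@(3,2) -> caps B=0 W=0
Move 4: W@(2,2) -> caps B=0 W=0
Move 5: B@(0,0) -> caps B=0 W=0
Move 6: W@(3,3) -> caps B=0 W=1
Move 7: B@(1,1) -> caps B=0 W=1
Move 8: W@(2,3) -> caps B=0 W=1
Move 9: B@(1,0) -> caps B=0 W=1
Move 10: W@(2,1) -> caps B=0 W=1
Move 11: B@(0,3) -> caps B=0 W=1
Move 12: W@(0,1) -> caps B=0 W=1

Answer: 0 1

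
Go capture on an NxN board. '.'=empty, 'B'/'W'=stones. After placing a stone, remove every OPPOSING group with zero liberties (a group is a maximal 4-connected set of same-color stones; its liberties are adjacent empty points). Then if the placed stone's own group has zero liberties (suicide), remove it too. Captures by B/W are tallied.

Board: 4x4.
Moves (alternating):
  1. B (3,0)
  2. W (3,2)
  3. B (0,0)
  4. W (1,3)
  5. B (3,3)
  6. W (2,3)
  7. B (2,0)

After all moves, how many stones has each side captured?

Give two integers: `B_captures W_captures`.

Move 1: B@(3,0) -> caps B=0 W=0
Move 2: W@(3,2) -> caps B=0 W=0
Move 3: B@(0,0) -> caps B=0 W=0
Move 4: W@(1,3) -> caps B=0 W=0
Move 5: B@(3,3) -> caps B=0 W=0
Move 6: W@(2,3) -> caps B=0 W=1
Move 7: B@(2,0) -> caps B=0 W=1

Answer: 0 1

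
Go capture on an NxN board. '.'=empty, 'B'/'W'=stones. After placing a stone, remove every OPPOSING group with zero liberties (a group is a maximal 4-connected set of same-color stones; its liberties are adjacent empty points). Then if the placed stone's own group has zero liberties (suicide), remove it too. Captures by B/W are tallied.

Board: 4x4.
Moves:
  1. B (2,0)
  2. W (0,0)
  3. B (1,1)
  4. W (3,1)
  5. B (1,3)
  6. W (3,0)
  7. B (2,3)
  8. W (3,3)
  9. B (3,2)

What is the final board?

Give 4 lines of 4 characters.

Move 1: B@(2,0) -> caps B=0 W=0
Move 2: W@(0,0) -> caps B=0 W=0
Move 3: B@(1,1) -> caps B=0 W=0
Move 4: W@(3,1) -> caps B=0 W=0
Move 5: B@(1,3) -> caps B=0 W=0
Move 6: W@(3,0) -> caps B=0 W=0
Move 7: B@(2,3) -> caps B=0 W=0
Move 8: W@(3,3) -> caps B=0 W=0
Move 9: B@(3,2) -> caps B=1 W=0

Answer: W...
.B.B
B..B
WWB.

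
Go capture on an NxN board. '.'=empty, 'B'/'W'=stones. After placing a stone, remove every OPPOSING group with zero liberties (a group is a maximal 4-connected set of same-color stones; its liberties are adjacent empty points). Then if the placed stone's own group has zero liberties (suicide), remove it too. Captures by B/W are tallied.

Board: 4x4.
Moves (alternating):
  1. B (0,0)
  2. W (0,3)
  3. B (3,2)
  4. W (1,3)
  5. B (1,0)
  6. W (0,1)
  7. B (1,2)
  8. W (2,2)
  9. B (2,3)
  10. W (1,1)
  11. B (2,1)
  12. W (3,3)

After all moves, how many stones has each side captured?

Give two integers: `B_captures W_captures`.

Answer: 1 0

Derivation:
Move 1: B@(0,0) -> caps B=0 W=0
Move 2: W@(0,3) -> caps B=0 W=0
Move 3: B@(3,2) -> caps B=0 W=0
Move 4: W@(1,3) -> caps B=0 W=0
Move 5: B@(1,0) -> caps B=0 W=0
Move 6: W@(0,1) -> caps B=0 W=0
Move 7: B@(1,2) -> caps B=0 W=0
Move 8: W@(2,2) -> caps B=0 W=0
Move 9: B@(2,3) -> caps B=0 W=0
Move 10: W@(1,1) -> caps B=0 W=0
Move 11: B@(2,1) -> caps B=1 W=0
Move 12: W@(3,3) -> caps B=1 W=0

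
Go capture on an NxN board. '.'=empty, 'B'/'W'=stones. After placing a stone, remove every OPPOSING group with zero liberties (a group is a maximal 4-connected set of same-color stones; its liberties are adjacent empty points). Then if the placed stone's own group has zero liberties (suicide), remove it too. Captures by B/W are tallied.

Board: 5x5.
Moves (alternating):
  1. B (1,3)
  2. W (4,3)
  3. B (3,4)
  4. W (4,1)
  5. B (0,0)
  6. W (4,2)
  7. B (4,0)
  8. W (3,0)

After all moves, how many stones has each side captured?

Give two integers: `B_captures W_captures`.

Answer: 0 1

Derivation:
Move 1: B@(1,3) -> caps B=0 W=0
Move 2: W@(4,3) -> caps B=0 W=0
Move 3: B@(3,4) -> caps B=0 W=0
Move 4: W@(4,1) -> caps B=0 W=0
Move 5: B@(0,0) -> caps B=0 W=0
Move 6: W@(4,2) -> caps B=0 W=0
Move 7: B@(4,0) -> caps B=0 W=0
Move 8: W@(3,0) -> caps B=0 W=1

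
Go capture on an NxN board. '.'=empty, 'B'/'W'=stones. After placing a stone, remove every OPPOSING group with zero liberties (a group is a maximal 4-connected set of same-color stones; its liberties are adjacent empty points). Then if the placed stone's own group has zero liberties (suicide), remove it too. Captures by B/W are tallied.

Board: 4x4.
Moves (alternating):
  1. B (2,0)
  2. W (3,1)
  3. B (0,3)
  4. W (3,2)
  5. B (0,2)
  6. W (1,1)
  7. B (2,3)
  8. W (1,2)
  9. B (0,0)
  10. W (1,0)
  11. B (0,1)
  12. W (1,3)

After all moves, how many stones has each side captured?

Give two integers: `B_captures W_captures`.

Move 1: B@(2,0) -> caps B=0 W=0
Move 2: W@(3,1) -> caps B=0 W=0
Move 3: B@(0,3) -> caps B=0 W=0
Move 4: W@(3,2) -> caps B=0 W=0
Move 5: B@(0,2) -> caps B=0 W=0
Move 6: W@(1,1) -> caps B=0 W=0
Move 7: B@(2,3) -> caps B=0 W=0
Move 8: W@(1,2) -> caps B=0 W=0
Move 9: B@(0,0) -> caps B=0 W=0
Move 10: W@(1,0) -> caps B=0 W=0
Move 11: B@(0,1) -> caps B=0 W=0
Move 12: W@(1,3) -> caps B=0 W=4

Answer: 0 4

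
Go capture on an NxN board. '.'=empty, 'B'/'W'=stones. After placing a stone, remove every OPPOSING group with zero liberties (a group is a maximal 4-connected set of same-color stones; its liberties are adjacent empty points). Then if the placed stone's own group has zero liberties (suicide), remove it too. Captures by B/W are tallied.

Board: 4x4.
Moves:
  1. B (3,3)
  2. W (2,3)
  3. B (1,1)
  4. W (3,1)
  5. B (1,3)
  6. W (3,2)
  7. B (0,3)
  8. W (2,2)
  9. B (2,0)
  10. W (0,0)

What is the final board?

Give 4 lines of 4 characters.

Move 1: B@(3,3) -> caps B=0 W=0
Move 2: W@(2,3) -> caps B=0 W=0
Move 3: B@(1,1) -> caps B=0 W=0
Move 4: W@(3,1) -> caps B=0 W=0
Move 5: B@(1,3) -> caps B=0 W=0
Move 6: W@(3,2) -> caps B=0 W=1
Move 7: B@(0,3) -> caps B=0 W=1
Move 8: W@(2,2) -> caps B=0 W=1
Move 9: B@(2,0) -> caps B=0 W=1
Move 10: W@(0,0) -> caps B=0 W=1

Answer: W..B
.B.B
B.WW
.WW.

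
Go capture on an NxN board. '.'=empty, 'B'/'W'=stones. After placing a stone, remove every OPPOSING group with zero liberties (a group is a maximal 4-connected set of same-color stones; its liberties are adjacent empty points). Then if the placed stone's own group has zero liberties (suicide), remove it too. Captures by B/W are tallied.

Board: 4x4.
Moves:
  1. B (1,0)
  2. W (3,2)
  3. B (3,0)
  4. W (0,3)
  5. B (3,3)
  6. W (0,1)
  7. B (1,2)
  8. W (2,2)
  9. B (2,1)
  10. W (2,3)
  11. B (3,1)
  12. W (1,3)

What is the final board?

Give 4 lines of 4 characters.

Move 1: B@(1,0) -> caps B=0 W=0
Move 2: W@(3,2) -> caps B=0 W=0
Move 3: B@(3,0) -> caps B=0 W=0
Move 4: W@(0,3) -> caps B=0 W=0
Move 5: B@(3,3) -> caps B=0 W=0
Move 6: W@(0,1) -> caps B=0 W=0
Move 7: B@(1,2) -> caps B=0 W=0
Move 8: W@(2,2) -> caps B=0 W=0
Move 9: B@(2,1) -> caps B=0 W=0
Move 10: W@(2,3) -> caps B=0 W=1
Move 11: B@(3,1) -> caps B=0 W=1
Move 12: W@(1,3) -> caps B=0 W=1

Answer: .W.W
B.BW
.BWW
BBW.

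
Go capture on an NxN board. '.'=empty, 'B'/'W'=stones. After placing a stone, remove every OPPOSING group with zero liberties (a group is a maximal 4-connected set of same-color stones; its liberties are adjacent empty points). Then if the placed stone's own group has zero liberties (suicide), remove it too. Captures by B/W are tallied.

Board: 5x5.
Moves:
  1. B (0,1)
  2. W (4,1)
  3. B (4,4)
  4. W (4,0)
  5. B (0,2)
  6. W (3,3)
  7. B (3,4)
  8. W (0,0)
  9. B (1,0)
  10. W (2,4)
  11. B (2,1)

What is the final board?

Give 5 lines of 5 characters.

Move 1: B@(0,1) -> caps B=0 W=0
Move 2: W@(4,1) -> caps B=0 W=0
Move 3: B@(4,4) -> caps B=0 W=0
Move 4: W@(4,0) -> caps B=0 W=0
Move 5: B@(0,2) -> caps B=0 W=0
Move 6: W@(3,3) -> caps B=0 W=0
Move 7: B@(3,4) -> caps B=0 W=0
Move 8: W@(0,0) -> caps B=0 W=0
Move 9: B@(1,0) -> caps B=1 W=0
Move 10: W@(2,4) -> caps B=1 W=0
Move 11: B@(2,1) -> caps B=1 W=0

Answer: .BB..
B....
.B..W
...WB
WW..B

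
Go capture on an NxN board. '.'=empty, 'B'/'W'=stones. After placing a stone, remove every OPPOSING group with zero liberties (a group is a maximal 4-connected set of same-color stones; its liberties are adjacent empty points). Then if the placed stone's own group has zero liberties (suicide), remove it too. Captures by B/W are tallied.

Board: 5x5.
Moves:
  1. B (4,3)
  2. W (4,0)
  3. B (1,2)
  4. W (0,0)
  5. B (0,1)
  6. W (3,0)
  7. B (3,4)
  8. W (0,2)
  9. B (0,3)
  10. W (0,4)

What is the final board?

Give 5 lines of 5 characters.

Move 1: B@(4,3) -> caps B=0 W=0
Move 2: W@(4,0) -> caps B=0 W=0
Move 3: B@(1,2) -> caps B=0 W=0
Move 4: W@(0,0) -> caps B=0 W=0
Move 5: B@(0,1) -> caps B=0 W=0
Move 6: W@(3,0) -> caps B=0 W=0
Move 7: B@(3,4) -> caps B=0 W=0
Move 8: W@(0,2) -> caps B=0 W=0
Move 9: B@(0,3) -> caps B=1 W=0
Move 10: W@(0,4) -> caps B=1 W=0

Answer: WB.BW
..B..
.....
W...B
W..B.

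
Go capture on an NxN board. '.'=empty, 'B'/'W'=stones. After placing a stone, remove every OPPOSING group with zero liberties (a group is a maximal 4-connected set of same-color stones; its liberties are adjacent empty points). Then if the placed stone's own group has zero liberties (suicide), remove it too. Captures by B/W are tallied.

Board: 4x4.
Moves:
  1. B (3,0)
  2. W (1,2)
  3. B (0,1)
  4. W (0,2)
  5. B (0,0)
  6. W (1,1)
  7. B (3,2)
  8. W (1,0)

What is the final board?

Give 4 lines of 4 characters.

Move 1: B@(3,0) -> caps B=0 W=0
Move 2: W@(1,2) -> caps B=0 W=0
Move 3: B@(0,1) -> caps B=0 W=0
Move 4: W@(0,2) -> caps B=0 W=0
Move 5: B@(0,0) -> caps B=0 W=0
Move 6: W@(1,1) -> caps B=0 W=0
Move 7: B@(3,2) -> caps B=0 W=0
Move 8: W@(1,0) -> caps B=0 W=2

Answer: ..W.
WWW.
....
B.B.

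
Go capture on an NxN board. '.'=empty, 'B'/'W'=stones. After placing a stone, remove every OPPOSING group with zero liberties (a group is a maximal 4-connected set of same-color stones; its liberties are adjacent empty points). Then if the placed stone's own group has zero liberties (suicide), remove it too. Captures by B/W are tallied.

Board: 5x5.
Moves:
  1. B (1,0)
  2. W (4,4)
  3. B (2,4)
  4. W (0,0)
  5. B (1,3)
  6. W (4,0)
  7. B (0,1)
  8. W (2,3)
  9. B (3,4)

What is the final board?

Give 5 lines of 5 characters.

Move 1: B@(1,0) -> caps B=0 W=0
Move 2: W@(4,4) -> caps B=0 W=0
Move 3: B@(2,4) -> caps B=0 W=0
Move 4: W@(0,0) -> caps B=0 W=0
Move 5: B@(1,3) -> caps B=0 W=0
Move 6: W@(4,0) -> caps B=0 W=0
Move 7: B@(0,1) -> caps B=1 W=0
Move 8: W@(2,3) -> caps B=1 W=0
Move 9: B@(3,4) -> caps B=1 W=0

Answer: .B...
B..B.
...WB
....B
W...W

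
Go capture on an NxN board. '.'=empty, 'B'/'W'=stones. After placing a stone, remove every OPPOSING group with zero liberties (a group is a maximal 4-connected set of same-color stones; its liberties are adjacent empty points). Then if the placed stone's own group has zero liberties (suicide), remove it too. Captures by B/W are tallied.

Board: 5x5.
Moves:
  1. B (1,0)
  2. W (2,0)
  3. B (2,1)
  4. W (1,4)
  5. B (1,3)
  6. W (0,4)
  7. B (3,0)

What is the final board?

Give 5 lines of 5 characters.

Move 1: B@(1,0) -> caps B=0 W=0
Move 2: W@(2,0) -> caps B=0 W=0
Move 3: B@(2,1) -> caps B=0 W=0
Move 4: W@(1,4) -> caps B=0 W=0
Move 5: B@(1,3) -> caps B=0 W=0
Move 6: W@(0,4) -> caps B=0 W=0
Move 7: B@(3,0) -> caps B=1 W=0

Answer: ....W
B..BW
.B...
B....
.....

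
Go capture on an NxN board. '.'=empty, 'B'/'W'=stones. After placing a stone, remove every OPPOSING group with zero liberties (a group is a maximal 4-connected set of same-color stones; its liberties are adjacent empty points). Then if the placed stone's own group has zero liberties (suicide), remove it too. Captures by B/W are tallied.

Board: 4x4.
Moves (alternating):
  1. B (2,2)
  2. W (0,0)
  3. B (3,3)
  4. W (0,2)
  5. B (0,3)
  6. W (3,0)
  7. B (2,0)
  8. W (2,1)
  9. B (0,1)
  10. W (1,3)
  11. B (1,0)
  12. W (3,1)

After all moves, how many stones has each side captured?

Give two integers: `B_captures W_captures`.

Answer: 1 1

Derivation:
Move 1: B@(2,2) -> caps B=0 W=0
Move 2: W@(0,0) -> caps B=0 W=0
Move 3: B@(3,3) -> caps B=0 W=0
Move 4: W@(0,2) -> caps B=0 W=0
Move 5: B@(0,3) -> caps B=0 W=0
Move 6: W@(3,0) -> caps B=0 W=0
Move 7: B@(2,0) -> caps B=0 W=0
Move 8: W@(2,1) -> caps B=0 W=0
Move 9: B@(0,1) -> caps B=0 W=0
Move 10: W@(1,3) -> caps B=0 W=1
Move 11: B@(1,0) -> caps B=1 W=1
Move 12: W@(3,1) -> caps B=1 W=1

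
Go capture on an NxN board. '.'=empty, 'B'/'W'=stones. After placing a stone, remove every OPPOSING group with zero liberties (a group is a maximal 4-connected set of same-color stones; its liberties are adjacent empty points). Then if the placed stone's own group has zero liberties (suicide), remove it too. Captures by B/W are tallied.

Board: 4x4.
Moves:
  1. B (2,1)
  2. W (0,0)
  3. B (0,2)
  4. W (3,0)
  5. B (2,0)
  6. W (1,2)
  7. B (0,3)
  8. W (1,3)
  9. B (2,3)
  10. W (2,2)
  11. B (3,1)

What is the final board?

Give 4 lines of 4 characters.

Move 1: B@(2,1) -> caps B=0 W=0
Move 2: W@(0,0) -> caps B=0 W=0
Move 3: B@(0,2) -> caps B=0 W=0
Move 4: W@(3,0) -> caps B=0 W=0
Move 5: B@(2,0) -> caps B=0 W=0
Move 6: W@(1,2) -> caps B=0 W=0
Move 7: B@(0,3) -> caps B=0 W=0
Move 8: W@(1,3) -> caps B=0 W=0
Move 9: B@(2,3) -> caps B=0 W=0
Move 10: W@(2,2) -> caps B=0 W=0
Move 11: B@(3,1) -> caps B=1 W=0

Answer: W.BB
..WW
BBWB
.B..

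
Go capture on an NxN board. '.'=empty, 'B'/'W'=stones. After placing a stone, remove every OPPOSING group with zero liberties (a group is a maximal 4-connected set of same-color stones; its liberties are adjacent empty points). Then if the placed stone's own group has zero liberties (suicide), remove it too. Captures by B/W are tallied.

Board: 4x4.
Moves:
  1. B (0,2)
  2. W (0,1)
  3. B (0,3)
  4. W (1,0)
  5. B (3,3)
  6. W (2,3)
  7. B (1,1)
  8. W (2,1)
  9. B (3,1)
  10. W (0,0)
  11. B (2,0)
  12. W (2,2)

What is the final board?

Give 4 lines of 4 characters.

Move 1: B@(0,2) -> caps B=0 W=0
Move 2: W@(0,1) -> caps B=0 W=0
Move 3: B@(0,3) -> caps B=0 W=0
Move 4: W@(1,0) -> caps B=0 W=0
Move 5: B@(3,3) -> caps B=0 W=0
Move 6: W@(2,3) -> caps B=0 W=0
Move 7: B@(1,1) -> caps B=0 W=0
Move 8: W@(2,1) -> caps B=0 W=0
Move 9: B@(3,1) -> caps B=0 W=0
Move 10: W@(0,0) -> caps B=0 W=0
Move 11: B@(2,0) -> caps B=3 W=0
Move 12: W@(2,2) -> caps B=3 W=0

Answer: ..BB
.B..
BWWW
.B.B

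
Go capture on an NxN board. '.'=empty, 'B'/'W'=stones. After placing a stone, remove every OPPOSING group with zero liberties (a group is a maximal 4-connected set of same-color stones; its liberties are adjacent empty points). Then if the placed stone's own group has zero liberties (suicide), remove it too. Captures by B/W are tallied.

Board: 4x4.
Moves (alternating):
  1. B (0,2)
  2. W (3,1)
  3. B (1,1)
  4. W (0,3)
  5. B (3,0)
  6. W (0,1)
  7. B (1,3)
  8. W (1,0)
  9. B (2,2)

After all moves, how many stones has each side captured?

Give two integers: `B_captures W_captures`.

Move 1: B@(0,2) -> caps B=0 W=0
Move 2: W@(3,1) -> caps B=0 W=0
Move 3: B@(1,1) -> caps B=0 W=0
Move 4: W@(0,3) -> caps B=0 W=0
Move 5: B@(3,0) -> caps B=0 W=0
Move 6: W@(0,1) -> caps B=0 W=0
Move 7: B@(1,3) -> caps B=1 W=0
Move 8: W@(1,0) -> caps B=1 W=0
Move 9: B@(2,2) -> caps B=1 W=0

Answer: 1 0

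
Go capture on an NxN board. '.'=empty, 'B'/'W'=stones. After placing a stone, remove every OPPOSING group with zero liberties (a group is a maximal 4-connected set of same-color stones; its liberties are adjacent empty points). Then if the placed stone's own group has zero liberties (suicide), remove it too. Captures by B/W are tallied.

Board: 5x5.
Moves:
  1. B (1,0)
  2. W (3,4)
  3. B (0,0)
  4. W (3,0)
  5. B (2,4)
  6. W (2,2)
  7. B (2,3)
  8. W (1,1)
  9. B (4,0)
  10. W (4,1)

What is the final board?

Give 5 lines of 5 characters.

Answer: B....
BW...
..WBB
W...W
.W...

Derivation:
Move 1: B@(1,0) -> caps B=0 W=0
Move 2: W@(3,4) -> caps B=0 W=0
Move 3: B@(0,0) -> caps B=0 W=0
Move 4: W@(3,0) -> caps B=0 W=0
Move 5: B@(2,4) -> caps B=0 W=0
Move 6: W@(2,2) -> caps B=0 W=0
Move 7: B@(2,3) -> caps B=0 W=0
Move 8: W@(1,1) -> caps B=0 W=0
Move 9: B@(4,0) -> caps B=0 W=0
Move 10: W@(4,1) -> caps B=0 W=1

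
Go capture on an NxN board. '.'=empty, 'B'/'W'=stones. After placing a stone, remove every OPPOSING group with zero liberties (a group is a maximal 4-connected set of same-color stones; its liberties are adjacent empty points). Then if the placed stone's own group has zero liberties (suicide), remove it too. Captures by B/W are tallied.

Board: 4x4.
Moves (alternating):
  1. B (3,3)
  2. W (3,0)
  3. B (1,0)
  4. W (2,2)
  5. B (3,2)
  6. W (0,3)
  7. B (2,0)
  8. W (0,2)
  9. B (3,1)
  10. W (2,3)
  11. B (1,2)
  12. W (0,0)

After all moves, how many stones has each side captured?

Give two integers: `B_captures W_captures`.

Move 1: B@(3,3) -> caps B=0 W=0
Move 2: W@(3,0) -> caps B=0 W=0
Move 3: B@(1,0) -> caps B=0 W=0
Move 4: W@(2,2) -> caps B=0 W=0
Move 5: B@(3,2) -> caps B=0 W=0
Move 6: W@(0,3) -> caps B=0 W=0
Move 7: B@(2,0) -> caps B=0 W=0
Move 8: W@(0,2) -> caps B=0 W=0
Move 9: B@(3,1) -> caps B=1 W=0
Move 10: W@(2,3) -> caps B=1 W=0
Move 11: B@(1,2) -> caps B=1 W=0
Move 12: W@(0,0) -> caps B=1 W=0

Answer: 1 0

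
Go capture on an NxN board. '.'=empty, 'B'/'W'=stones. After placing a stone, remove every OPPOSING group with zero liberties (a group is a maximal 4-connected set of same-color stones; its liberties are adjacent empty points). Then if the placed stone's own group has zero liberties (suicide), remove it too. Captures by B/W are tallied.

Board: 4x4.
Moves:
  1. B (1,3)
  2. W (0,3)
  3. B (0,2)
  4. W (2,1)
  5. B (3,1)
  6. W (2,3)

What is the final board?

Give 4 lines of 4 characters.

Answer: ..B.
...B
.W.W
.B..

Derivation:
Move 1: B@(1,3) -> caps B=0 W=0
Move 2: W@(0,3) -> caps B=0 W=0
Move 3: B@(0,2) -> caps B=1 W=0
Move 4: W@(2,1) -> caps B=1 W=0
Move 5: B@(3,1) -> caps B=1 W=0
Move 6: W@(2,3) -> caps B=1 W=0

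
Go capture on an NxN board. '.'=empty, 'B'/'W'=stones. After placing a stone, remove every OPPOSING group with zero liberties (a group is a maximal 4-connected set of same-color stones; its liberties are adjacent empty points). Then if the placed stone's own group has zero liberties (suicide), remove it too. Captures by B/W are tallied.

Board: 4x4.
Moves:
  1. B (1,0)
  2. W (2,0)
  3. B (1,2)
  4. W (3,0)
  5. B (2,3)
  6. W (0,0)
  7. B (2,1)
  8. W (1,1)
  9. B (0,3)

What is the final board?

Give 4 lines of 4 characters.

Move 1: B@(1,0) -> caps B=0 W=0
Move 2: W@(2,0) -> caps B=0 W=0
Move 3: B@(1,2) -> caps B=0 W=0
Move 4: W@(3,0) -> caps B=0 W=0
Move 5: B@(2,3) -> caps B=0 W=0
Move 6: W@(0,0) -> caps B=0 W=0
Move 7: B@(2,1) -> caps B=0 W=0
Move 8: W@(1,1) -> caps B=0 W=1
Move 9: B@(0,3) -> caps B=0 W=1

Answer: W..B
.WB.
WB.B
W...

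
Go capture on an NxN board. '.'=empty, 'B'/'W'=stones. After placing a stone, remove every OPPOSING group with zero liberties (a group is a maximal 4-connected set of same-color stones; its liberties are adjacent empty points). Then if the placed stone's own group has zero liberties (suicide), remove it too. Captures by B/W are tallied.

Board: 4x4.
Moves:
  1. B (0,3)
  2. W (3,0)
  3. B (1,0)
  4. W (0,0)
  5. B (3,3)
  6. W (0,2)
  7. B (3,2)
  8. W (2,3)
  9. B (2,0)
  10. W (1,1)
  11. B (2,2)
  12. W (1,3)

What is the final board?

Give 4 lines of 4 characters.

Answer: W.W.
BW.W
B.BW
W.BB

Derivation:
Move 1: B@(0,3) -> caps B=0 W=0
Move 2: W@(3,0) -> caps B=0 W=0
Move 3: B@(1,0) -> caps B=0 W=0
Move 4: W@(0,0) -> caps B=0 W=0
Move 5: B@(3,3) -> caps B=0 W=0
Move 6: W@(0,2) -> caps B=0 W=0
Move 7: B@(3,2) -> caps B=0 W=0
Move 8: W@(2,3) -> caps B=0 W=0
Move 9: B@(2,0) -> caps B=0 W=0
Move 10: W@(1,1) -> caps B=0 W=0
Move 11: B@(2,2) -> caps B=0 W=0
Move 12: W@(1,3) -> caps B=0 W=1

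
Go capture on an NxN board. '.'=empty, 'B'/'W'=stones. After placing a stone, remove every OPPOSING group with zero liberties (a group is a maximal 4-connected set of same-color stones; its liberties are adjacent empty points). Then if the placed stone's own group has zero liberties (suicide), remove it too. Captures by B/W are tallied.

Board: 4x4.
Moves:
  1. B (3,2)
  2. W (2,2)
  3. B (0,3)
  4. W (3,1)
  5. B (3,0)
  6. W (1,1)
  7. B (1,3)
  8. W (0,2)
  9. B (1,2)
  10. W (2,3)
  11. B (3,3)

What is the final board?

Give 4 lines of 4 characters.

Move 1: B@(3,2) -> caps B=0 W=0
Move 2: W@(2,2) -> caps B=0 W=0
Move 3: B@(0,3) -> caps B=0 W=0
Move 4: W@(3,1) -> caps B=0 W=0
Move 5: B@(3,0) -> caps B=0 W=0
Move 6: W@(1,1) -> caps B=0 W=0
Move 7: B@(1,3) -> caps B=0 W=0
Move 8: W@(0,2) -> caps B=0 W=0
Move 9: B@(1,2) -> caps B=0 W=0
Move 10: W@(2,3) -> caps B=0 W=3
Move 11: B@(3,3) -> caps B=0 W=3

Answer: ..W.
.W..
..WW
BW..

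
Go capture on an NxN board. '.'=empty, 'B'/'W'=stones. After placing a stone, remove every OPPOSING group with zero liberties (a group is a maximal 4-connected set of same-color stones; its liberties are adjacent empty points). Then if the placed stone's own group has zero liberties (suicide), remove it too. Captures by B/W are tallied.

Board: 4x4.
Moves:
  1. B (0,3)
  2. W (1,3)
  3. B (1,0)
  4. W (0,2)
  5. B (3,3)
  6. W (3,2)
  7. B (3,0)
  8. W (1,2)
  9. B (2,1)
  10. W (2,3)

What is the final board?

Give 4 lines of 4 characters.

Answer: ..W.
B.WW
.B.W
B.W.

Derivation:
Move 1: B@(0,3) -> caps B=0 W=0
Move 2: W@(1,3) -> caps B=0 W=0
Move 3: B@(1,0) -> caps B=0 W=0
Move 4: W@(0,2) -> caps B=0 W=1
Move 5: B@(3,3) -> caps B=0 W=1
Move 6: W@(3,2) -> caps B=0 W=1
Move 7: B@(3,0) -> caps B=0 W=1
Move 8: W@(1,2) -> caps B=0 W=1
Move 9: B@(2,1) -> caps B=0 W=1
Move 10: W@(2,3) -> caps B=0 W=2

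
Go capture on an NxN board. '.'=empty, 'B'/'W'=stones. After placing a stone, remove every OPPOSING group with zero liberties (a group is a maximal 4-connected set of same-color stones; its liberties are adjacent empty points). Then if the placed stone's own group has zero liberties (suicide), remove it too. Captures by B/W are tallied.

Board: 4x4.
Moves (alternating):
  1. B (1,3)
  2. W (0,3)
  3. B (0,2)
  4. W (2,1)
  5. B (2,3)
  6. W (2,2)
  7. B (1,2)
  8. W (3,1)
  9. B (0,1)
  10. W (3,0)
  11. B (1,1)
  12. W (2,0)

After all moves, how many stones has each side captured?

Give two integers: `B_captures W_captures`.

Move 1: B@(1,3) -> caps B=0 W=0
Move 2: W@(0,3) -> caps B=0 W=0
Move 3: B@(0,2) -> caps B=1 W=0
Move 4: W@(2,1) -> caps B=1 W=0
Move 5: B@(2,3) -> caps B=1 W=0
Move 6: W@(2,2) -> caps B=1 W=0
Move 7: B@(1,2) -> caps B=1 W=0
Move 8: W@(3,1) -> caps B=1 W=0
Move 9: B@(0,1) -> caps B=1 W=0
Move 10: W@(3,0) -> caps B=1 W=0
Move 11: B@(1,1) -> caps B=1 W=0
Move 12: W@(2,0) -> caps B=1 W=0

Answer: 1 0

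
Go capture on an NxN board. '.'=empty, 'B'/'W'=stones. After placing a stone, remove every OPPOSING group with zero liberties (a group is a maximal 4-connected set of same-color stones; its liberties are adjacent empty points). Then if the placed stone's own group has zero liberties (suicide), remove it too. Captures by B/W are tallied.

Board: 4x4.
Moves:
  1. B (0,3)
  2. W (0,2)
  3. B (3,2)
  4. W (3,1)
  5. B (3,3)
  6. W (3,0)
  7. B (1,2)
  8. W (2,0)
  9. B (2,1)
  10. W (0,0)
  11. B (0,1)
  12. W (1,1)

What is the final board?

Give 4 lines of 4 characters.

Answer: WB.B
.WB.
WB..
WWBB

Derivation:
Move 1: B@(0,3) -> caps B=0 W=0
Move 2: W@(0,2) -> caps B=0 W=0
Move 3: B@(3,2) -> caps B=0 W=0
Move 4: W@(3,1) -> caps B=0 W=0
Move 5: B@(3,3) -> caps B=0 W=0
Move 6: W@(3,0) -> caps B=0 W=0
Move 7: B@(1,2) -> caps B=0 W=0
Move 8: W@(2,0) -> caps B=0 W=0
Move 9: B@(2,1) -> caps B=0 W=0
Move 10: W@(0,0) -> caps B=0 W=0
Move 11: B@(0,1) -> caps B=1 W=0
Move 12: W@(1,1) -> caps B=1 W=0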